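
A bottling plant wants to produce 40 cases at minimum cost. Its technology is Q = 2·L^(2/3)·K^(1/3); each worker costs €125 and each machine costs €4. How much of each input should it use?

Cost minimization requires the marginal rate of technical substitution to equal the input-price ratio: MP_L/MP_K = w/r.
Here MP_L/MP_K = (2/3)·(K/L)/(1/3) = 2·(K/L). Setting this equal to 125/4 = 31.25 gives K = 15.625L.
Substituting into Q = 40: 2·L^(2/3)·(15.625L)^(1/3) = 40.
Solving, L = 8 and K = 125.

L* = 8, K* = 125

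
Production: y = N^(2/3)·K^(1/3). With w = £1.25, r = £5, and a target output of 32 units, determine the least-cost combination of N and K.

Cost minimization requires the marginal rate of technical substitution to equal the input-price ratio: MP_N/MP_K = w/r.
Here MP_N/MP_K = (2/3)·(K/N)/(1/3) = 2·(K/N). Setting this equal to 1.25/5 = 0.25 gives K = 0.125N.
Substituting into y = 32: N^(2/3)·(0.125N)^(1/3) = 32.
Solving, N = 64 and K = 8.

N* = 64, K* = 8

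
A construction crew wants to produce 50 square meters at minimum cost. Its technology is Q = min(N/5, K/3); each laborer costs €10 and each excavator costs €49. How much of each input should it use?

With a fixed-proportions technology, the cost-minimizing bundle uses no slack in either input: N/5 = K/3 = Q.
So N = 5·50 = 250 and K = 3·50 = 150.

N* = 250, K* = 150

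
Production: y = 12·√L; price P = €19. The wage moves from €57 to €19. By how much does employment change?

ΔL = 32

From P·MP_L = w with MP_L = 6·L^(-1/2), the labor demand is L(w) = (114/w)^(2).
At w = 57: L = 4. At w = 19: L = 36.
ΔL = 36 − 4 = 32.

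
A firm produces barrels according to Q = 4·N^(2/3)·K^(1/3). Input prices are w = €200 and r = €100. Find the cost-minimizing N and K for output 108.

N* = 27, K* = 27

Cost minimization requires the marginal rate of technical substitution to equal the input-price ratio: MP_N/MP_K = w/r.
Here MP_N/MP_K = (2/3)·(K/N)/(1/3) = 2·(K/N). Setting this equal to 200/100 = 2 gives K = N.
Substituting into Q = 108: 4·N^(2/3)·(N)^(1/3) = 108.
Solving, N = 27 and K = 27.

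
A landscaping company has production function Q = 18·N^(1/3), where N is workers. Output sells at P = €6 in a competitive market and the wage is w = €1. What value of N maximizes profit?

N* = 216

MP_N = (1/3)·18·N^(-2/3) = 6·N^(-2/3).
Profit maximization for a price taker requires P·MP_N = w: 6·6·N^(-2/3) = 1.
So N^(-2/3) = 1/36, which gives N = 216.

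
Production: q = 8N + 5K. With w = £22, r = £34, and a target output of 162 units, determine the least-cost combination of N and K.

N* = 20.25, K* = 0

The inputs are perfect substitutes, so the firm uses whichever has the lower cost per unit of output.
Cost per unit of output via N is w/8 = 2.75; via K it is r/5 = 6.8. N is cheaper.
Producing q = 162 with N alone: N = 20.25, K = 0.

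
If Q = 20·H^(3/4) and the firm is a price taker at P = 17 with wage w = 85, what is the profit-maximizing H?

MP_H = (3/4)·20·H^(-1/4) = 15·H^(-1/4).
Profit maximization for a price taker requires P·MP_H = w: 17·15·H^(-1/4) = 85.
So H^(-1/4) = 1/3, which gives H = 81.

H* = 81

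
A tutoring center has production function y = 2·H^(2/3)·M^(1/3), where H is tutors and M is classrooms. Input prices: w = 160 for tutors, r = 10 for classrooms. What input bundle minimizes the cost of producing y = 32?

Cost minimization requires the marginal rate of technical substitution to equal the input-price ratio: MP_H/MP_M = w/r.
Here MP_H/MP_M = (2/3)·(M/H)/(1/3) = 2·(M/H). Setting this equal to 160/10 = 16 gives M = 8H.
Substituting into y = 32: 2·H^(2/3)·(8H)^(1/3) = 32.
Solving, H = 8 and M = 64.

H* = 8, M* = 64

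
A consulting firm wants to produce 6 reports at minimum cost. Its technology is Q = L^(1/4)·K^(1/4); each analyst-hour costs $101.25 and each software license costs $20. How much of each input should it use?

Cost minimization requires the marginal rate of technical substitution to equal the input-price ratio: MP_L/MP_K = w/r.
Here MP_L/MP_K = (1/4)·(K/L)/(1/4) = (K/L). Setting this equal to 101.25/20 = 5.0625 gives K = 5.0625L.
Substituting into Q = 6: L^(1/4)·(5.0625L)^(1/4) = 6.
Solving, L = 16 and K = 81.

L* = 16, K* = 81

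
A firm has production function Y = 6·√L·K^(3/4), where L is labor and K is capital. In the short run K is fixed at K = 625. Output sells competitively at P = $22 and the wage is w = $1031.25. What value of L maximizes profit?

With K = 625, MP_L = (1/2)·6·L^(-1/2)·625^(3/4) = 375·L^(-1/2).
Profit maximization for a price taker requires P·MP_L = w: 22·375·L^(-1/2) = 1031.25.
So L^(-1/2) = 0.125, which gives L = 64.

L* = 64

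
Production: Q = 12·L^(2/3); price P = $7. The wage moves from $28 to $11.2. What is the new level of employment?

From P·MP_L = w with MP_L = 8·L^(-1/3), the labor demand is L(w) = (56/w)^(3).
At w = 28: L = 8. At w = 11.2: L = 125.

L* = 125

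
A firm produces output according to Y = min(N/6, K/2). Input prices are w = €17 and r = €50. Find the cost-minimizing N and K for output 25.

N* = 150, K* = 50

With a fixed-proportions technology, the cost-minimizing bundle uses no slack in either input: N/6 = K/2 = Y.
So N = 6·25 = 150 and K = 2·25 = 50.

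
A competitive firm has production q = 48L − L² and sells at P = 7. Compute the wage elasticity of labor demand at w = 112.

ε = -0.5

From P·MP_L = w with MP_L = 48 − 2L, labor demand is L(w) = (48 − w/7)/2.
dL/dw = −1/(14) = -1/14.
At w = 112, L = 16, so ε = (dL/dw)·(w/L) = (-1/14)·(112/16) = -0.5.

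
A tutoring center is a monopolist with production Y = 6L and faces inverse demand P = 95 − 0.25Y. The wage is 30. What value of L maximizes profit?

L* = 30

Marginal revenue from the inverse demand is MR = 95 − 0.5Y.
The marginal product is MP_L = 6.
A monopolist hires until marginal revenue product equals the wage: MR·MP_L = w.
(95 − 3L)·6 = 30, so L = 30.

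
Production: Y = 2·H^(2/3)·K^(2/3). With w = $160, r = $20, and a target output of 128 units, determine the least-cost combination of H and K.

Cost minimization requires the marginal rate of technical substitution to equal the input-price ratio: MP_H/MP_K = w/r.
Here MP_H/MP_K = (2/3)·(K/H)/(2/3) = (K/H). Setting this equal to 160/20 = 8 gives K = 8H.
Substituting into Y = 128: 2·H^(2/3)·(8H)^(2/3) = 128.
Solving, H = 8 and K = 64.

H* = 8, K* = 64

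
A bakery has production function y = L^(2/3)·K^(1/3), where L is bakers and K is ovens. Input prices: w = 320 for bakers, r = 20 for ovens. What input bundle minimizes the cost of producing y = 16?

Cost minimization requires the marginal rate of technical substitution to equal the input-price ratio: MP_L/MP_K = w/r.
Here MP_L/MP_K = (2/3)·(K/L)/(1/3) = 2·(K/L). Setting this equal to 320/20 = 16 gives K = 8L.
Substituting into y = 16: L^(2/3)·(8L)^(1/3) = 16.
Solving, L = 8 and K = 64.

L* = 8, K* = 64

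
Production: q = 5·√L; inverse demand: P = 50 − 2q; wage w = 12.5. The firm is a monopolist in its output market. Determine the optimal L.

Marginal revenue from the inverse demand is MR = 50 − 4q.
The marginal product is MP_L = 2.5·L^(-1/2).
A monopolist hires until marginal revenue product equals the wage: MR·MP_L = w.
At L, q = 5·√L. Substituting and solving: (50 − 20·√L)·2.5·L^(-1/2) = 12.5 gives L = 4.

L* = 4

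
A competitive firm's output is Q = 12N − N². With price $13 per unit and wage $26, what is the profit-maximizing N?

The marginal product of N is MP_N = 12 − 2N.
A price-taking firm hires until the value of the marginal product equals the wage: P·MP_N = w, so 13·(12 − 2N) = 26.
Then 12 − 2N = 2, giving N = 5.

N* = 5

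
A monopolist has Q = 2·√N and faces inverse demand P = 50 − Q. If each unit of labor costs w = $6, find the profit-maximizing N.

Marginal revenue from the inverse demand is MR = 50 − 2Q.
The marginal product is MP_N = N^(-1/2).
A monopolist hires until marginal revenue product equals the wage: MR·MP_N = w.
At N, Q = 2·√N. Substituting and solving: (50 − 4·√N)·N^(-1/2) = 6 gives N = 25.

N* = 25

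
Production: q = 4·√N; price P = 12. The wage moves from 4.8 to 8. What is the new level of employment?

N* = 9

From P·MP_N = w with MP_N = 2·N^(-1/2), the labor demand is N(w) = (24/w)^(2).
At w = 4.8: N = 25. At w = 8: N = 9.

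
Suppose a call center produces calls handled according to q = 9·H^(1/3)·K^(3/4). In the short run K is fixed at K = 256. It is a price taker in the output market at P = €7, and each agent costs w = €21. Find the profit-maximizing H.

With K = 256, MP_H = (1/3)·9·H^(-2/3)·256^(3/4) = 192·H^(-2/3).
Profit maximization for a price taker requires P·MP_H = w: 7·192·H^(-2/3) = 21.
So H^(-2/3) = 0.015625, which gives H = 512.

H* = 512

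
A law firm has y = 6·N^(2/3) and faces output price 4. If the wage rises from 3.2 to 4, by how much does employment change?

ΔN = -61

From P·MP_N = w with MP_N = 4·N^(-1/3), the labor demand is N(w) = (16/w)^(3).
At w = 3.2: N = 125. At w = 4: N = 64.
ΔN = 64 − 125 = -61.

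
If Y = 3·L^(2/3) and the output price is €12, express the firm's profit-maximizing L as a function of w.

L(w) = 13824/w³

MP_L = (2/3)·3·L^(-1/3) = 2·L^(-1/3).
Setting P·MP_L = w: 24·L^(-1/3) = w.
Solving for L: L^(-1/3) = w/24, so L = (24/w)^(3).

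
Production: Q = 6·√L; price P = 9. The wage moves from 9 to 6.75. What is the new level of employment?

L* = 16

From P·MP_L = w with MP_L = 3·L^(-1/2), the labor demand is L(w) = (27/w)^(2).
At w = 9: L = 9. At w = 6.75: L = 16.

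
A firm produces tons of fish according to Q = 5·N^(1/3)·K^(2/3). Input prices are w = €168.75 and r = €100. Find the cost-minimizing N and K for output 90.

N* = 8, K* = 27

Cost minimization requires the marginal rate of technical substitution to equal the input-price ratio: MP_N/MP_K = w/r.
Here MP_N/MP_K = (1/3)·(K/N)/(2/3) = 0.5·(K/N). Setting this equal to 168.75/100 = 1.6875 gives K = 3.375N.
Substituting into Q = 90: 5·N^(1/3)·(3.375N)^(2/3) = 90.
Solving, N = 8 and K = 27.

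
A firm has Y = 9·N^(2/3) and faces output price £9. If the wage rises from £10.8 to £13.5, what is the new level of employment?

From P·MP_N = w with MP_N = 6·N^(-1/3), the labor demand is N(w) = (54/w)^(3).
At w = 10.8: N = 125. At w = 13.5: N = 64.

N* = 64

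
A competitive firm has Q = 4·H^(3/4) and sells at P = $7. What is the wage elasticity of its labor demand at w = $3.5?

ε = -4

MP_H = (3/4)·4·H^(-1/4), so P·MP_H = w gives 21·H^(-1/4) = w.
Solving, H(w) = (21/w)^(4). This is a constant-elasticity form: H ∝ w^(−4), so ε = −4.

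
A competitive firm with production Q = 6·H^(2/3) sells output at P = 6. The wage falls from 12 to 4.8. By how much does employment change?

From P·MP_H = w with MP_H = 4·H^(-1/3), the labor demand is H(w) = (24/w)^(3).
At w = 12: H = 8. At w = 4.8: H = 125.
ΔH = 125 − 8 = 117.

ΔH = 117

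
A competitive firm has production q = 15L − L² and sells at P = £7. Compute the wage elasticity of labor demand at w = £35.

From P·MP_L = w with MP_L = 15 − 2L, labor demand is L(w) = (15 − w/7)/2.
dL/dw = −1/(14) = -1/14.
At w = 35, L = 5, so ε = (dL/dw)·(w/L) = (-1/14)·(35/5) = -0.5.

ε = -0.5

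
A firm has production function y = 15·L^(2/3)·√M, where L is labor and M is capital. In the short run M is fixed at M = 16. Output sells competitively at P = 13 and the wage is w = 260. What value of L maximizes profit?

With M = 16, MP_L = (2/3)·15·L^(-1/3)·16^(1/2) = 40·L^(-1/3).
Profit maximization for a price taker requires P·MP_L = w: 13·40·L^(-1/3) = 260.
So L^(-1/3) = 0.5, which gives L = 8.

L* = 8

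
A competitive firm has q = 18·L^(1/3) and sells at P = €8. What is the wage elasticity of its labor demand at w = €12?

MP_L = (1/3)·18·L^(-2/3), so P·MP_L = w gives 48·L^(-2/3) = w.
Solving, L(w) = (48/w)^(3/2). This is a constant-elasticity form: L ∝ w^(−3/2), so ε = −3/2.

ε = -1.5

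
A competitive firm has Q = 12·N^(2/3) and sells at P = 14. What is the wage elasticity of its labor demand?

ε = -3

MP_N = (2/3)·12·N^(-1/3), so P·MP_N = w gives 112·N^(-1/3) = w.
Solving, N(w) = (112/w)^(3). This is a constant-elasticity form: N ∝ w^(−3), so ε = −3.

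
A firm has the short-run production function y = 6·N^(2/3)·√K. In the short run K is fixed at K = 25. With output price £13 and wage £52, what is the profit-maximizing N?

N* = 125

With K = 25, MP_N = (2/3)·6·N^(-1/3)·25^(1/2) = 20·N^(-1/3).
Profit maximization for a price taker requires P·MP_N = w: 13·20·N^(-1/3) = 52.
So N^(-1/3) = 0.2, which gives N = 125.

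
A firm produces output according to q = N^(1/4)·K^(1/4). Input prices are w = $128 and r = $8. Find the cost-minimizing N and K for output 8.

Cost minimization requires the marginal rate of technical substitution to equal the input-price ratio: MP_N/MP_K = w/r.
Here MP_N/MP_K = (1/4)·(K/N)/(1/4) = (K/N). Setting this equal to 128/8 = 16 gives K = 16N.
Substituting into q = 8: N^(1/4)·(16N)^(1/4) = 8.
Solving, N = 16 and K = 256.

N* = 16, K* = 256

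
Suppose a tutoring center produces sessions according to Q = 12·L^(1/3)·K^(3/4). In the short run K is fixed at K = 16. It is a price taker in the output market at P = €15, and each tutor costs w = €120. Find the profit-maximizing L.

With K = 16, MP_L = (1/3)·12·L^(-2/3)·16^(3/4) = 32·L^(-2/3).
Profit maximization for a price taker requires P·MP_L = w: 15·32·L^(-2/3) = 120.
So L^(-2/3) = 0.25, which gives L = 8.

L* = 8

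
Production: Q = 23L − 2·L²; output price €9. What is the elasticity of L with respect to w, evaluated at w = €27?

From P·MP_L = w with MP_L = 23 − 4L, labor demand is L(w) = (23 − w/9)/4.
dL/dw = −1/(36) = -1/36.
At w = 27, L = 5, so ε = (dL/dw)·(w/L) = (-1/36)·(27/5) = -0.15.

ε = -0.15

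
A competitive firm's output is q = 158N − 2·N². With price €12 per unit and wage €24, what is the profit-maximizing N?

N* = 39

The marginal product of N is MP_N = 158 − 4N.
A price-taking firm hires until the value of the marginal product equals the wage: P·MP_N = w, so 12·(158 − 4N) = 24.
Then 158 − 4N = 2, giving N = 39.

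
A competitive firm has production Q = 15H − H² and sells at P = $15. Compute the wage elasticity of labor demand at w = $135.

From P·MP_H = w with MP_H = 15 − 2H, labor demand is H(w) = (15 − w/15)/2.
dH/dw = −1/(30) = -1/30.
At w = 135, H = 3, so ε = (dH/dw)·(w/H) = (-1/30)·(135/3) = -1.5.

ε = -1.5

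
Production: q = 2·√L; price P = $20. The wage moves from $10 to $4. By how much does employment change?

From P·MP_L = w with MP_L = L^(-1/2), the labor demand is L(w) = (20/w)^(2).
At w = 10: L = 4. At w = 4: L = 25.
ΔL = 25 − 4 = 21.

ΔL = 21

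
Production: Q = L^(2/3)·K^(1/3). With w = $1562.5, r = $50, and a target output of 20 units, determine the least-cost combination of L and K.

L* = 8, K* = 125

Cost minimization requires the marginal rate of technical substitution to equal the input-price ratio: MP_L/MP_K = w/r.
Here MP_L/MP_K = (2/3)·(K/L)/(1/3) = 2·(K/L). Setting this equal to 1562.5/50 = 31.25 gives K = 15.625L.
Substituting into Q = 20: L^(2/3)·(15.625L)^(1/3) = 20.
Solving, L = 8 and K = 125.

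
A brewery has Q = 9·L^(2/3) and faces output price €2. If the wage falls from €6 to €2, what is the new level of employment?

L* = 216

From P·MP_L = w with MP_L = 6·L^(-1/3), the labor demand is L(w) = (12/w)^(3).
At w = 6: L = 8. At w = 2: L = 216.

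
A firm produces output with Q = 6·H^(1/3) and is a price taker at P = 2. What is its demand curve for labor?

MP_H = (1/3)·6·H^(-2/3) = 2·H^(-2/3).
Setting P·MP_H = w: 4·H^(-2/3) = w.
Solving for H: H^(-2/3) = w/4, so H = (4/w)^(3/2).

H(w) = (4/w)^(3/2)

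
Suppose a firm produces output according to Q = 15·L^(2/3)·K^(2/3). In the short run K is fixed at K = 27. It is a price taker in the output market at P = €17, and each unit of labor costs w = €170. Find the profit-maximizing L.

With K = 27, MP_L = (2/3)·15·L^(-1/3)·27^(2/3) = 90·L^(-1/3).
Profit maximization for a price taker requires P·MP_L = w: 17·90·L^(-1/3) = 170.
So L^(-1/3) = 1/9, which gives L = 729.

L* = 729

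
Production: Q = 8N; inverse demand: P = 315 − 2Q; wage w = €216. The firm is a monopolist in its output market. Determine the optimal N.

N* = 9

Marginal revenue from the inverse demand is MR = 315 − 4Q.
The marginal product is MP_N = 8.
A monopolist hires until marginal revenue product equals the wage: MR·MP_N = w.
(315 − 32N)·8 = 216, so N = 9.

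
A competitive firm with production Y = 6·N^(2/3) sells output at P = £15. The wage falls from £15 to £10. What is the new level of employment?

From P·MP_N = w with MP_N = 4·N^(-1/3), the labor demand is N(w) = (60/w)^(3).
At w = 15: N = 64. At w = 10: N = 216.

N* = 216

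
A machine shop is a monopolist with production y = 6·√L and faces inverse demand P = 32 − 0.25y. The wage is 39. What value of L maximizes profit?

L* = 4

Marginal revenue from the inverse demand is MR = 32 − 0.5y.
The marginal product is MP_L = 3·L^(-1/2).
A monopolist hires until marginal revenue product equals the wage: MR·MP_L = w.
At L, y = 6·√L. Substituting and solving: (32 − 3·√L)·3·L^(-1/2) = 39 gives L = 4.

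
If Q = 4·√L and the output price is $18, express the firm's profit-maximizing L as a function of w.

L(w) = 1296/w²

MP_L = (1/2)·4·L^(-1/2) = 2·L^(-1/2).
Setting P·MP_L = w: 36·L^(-1/2) = w.
Solving for L: L^(-1/2) = w/36, so L = (36/w)^(2).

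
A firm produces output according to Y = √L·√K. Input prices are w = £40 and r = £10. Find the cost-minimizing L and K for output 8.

Cost minimization requires the marginal rate of technical substitution to equal the input-price ratio: MP_L/MP_K = w/r.
Here MP_L/MP_K = (1/2)·(K/L)/(1/2) = (K/L). Setting this equal to 40/10 = 4 gives K = 4L.
Substituting into Y = 8: L^(1/2)·(4L)^(1/2) = 8.
Solving, L = 4 and K = 16.

L* = 4, K* = 16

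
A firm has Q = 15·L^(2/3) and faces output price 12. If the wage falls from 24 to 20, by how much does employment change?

ΔL = 91

From P·MP_L = w with MP_L = 10·L^(-1/3), the labor demand is L(w) = (120/w)^(3).
At w = 24: L = 125. At w = 20: L = 216.
ΔL = 216 − 125 = 91.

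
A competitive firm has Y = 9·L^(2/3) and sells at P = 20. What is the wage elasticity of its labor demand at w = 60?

MP_L = (2/3)·9·L^(-1/3), so P·MP_L = w gives 120·L^(-1/3) = w.
Solving, L(w) = (120/w)^(3). This is a constant-elasticity form: L ∝ w^(−3), so ε = −3.

ε = -3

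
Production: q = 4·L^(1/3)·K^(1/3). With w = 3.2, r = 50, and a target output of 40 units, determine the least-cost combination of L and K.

Cost minimization requires the marginal rate of technical substitution to equal the input-price ratio: MP_L/MP_K = w/r.
Here MP_L/MP_K = (1/3)·(K/L)/(1/3) = (K/L). Setting this equal to 3.2/50 = 0.064 gives K = 0.064L.
Substituting into q = 40: 4·L^(1/3)·(0.064L)^(1/3) = 40.
Solving, L = 125 and K = 8.

L* = 125, K* = 8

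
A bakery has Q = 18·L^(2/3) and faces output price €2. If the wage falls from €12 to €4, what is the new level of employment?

From P·MP_L = w with MP_L = 12·L^(-1/3), the labor demand is L(w) = (24/w)^(3).
At w = 12: L = 8. At w = 4: L = 216.

L* = 216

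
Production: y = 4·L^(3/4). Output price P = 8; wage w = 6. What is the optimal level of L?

MP_L = (3/4)·4·L^(-1/4) = 3·L^(-1/4).
Profit maximization for a price taker requires P·MP_L = w: 8·3·L^(-1/4) = 6.
So L^(-1/4) = 0.25, which gives L = 256.

L* = 256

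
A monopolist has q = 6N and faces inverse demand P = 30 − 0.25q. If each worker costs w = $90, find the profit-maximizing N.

N* = 5

Marginal revenue from the inverse demand is MR = 30 − 0.5q.
The marginal product is MP_N = 6.
A monopolist hires until marginal revenue product equals the wage: MR·MP_N = w.
(30 − 3N)·6 = 90, so N = 5.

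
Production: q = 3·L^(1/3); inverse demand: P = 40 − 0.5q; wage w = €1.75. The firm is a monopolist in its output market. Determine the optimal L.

L* = 64

Marginal revenue from the inverse demand is MR = 40 − q.
The marginal product is MP_L = L^(-2/3).
A monopolist hires until marginal revenue product equals the wage: MR·MP_L = w.
At L, q = 3·L^(1/3). Substituting and solving: (40 − 3·L^(1/3))·L^(-2/3) = 1.75 gives L = 64.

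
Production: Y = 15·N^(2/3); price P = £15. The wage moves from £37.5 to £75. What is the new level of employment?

From P·MP_N = w with MP_N = 10·N^(-1/3), the labor demand is N(w) = (150/w)^(3).
At w = 37.5: N = 64. At w = 75: N = 8.

N* = 8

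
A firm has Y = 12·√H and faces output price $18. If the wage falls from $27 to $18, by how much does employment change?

From P·MP_H = w with MP_H = 6·H^(-1/2), the labor demand is H(w) = (108/w)^(2).
At w = 27: H = 16. At w = 18: H = 36.
ΔH = 36 − 16 = 20.

ΔH = 20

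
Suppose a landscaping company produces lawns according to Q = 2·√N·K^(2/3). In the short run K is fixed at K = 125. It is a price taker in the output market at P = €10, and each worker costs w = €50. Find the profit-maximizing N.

With K = 125, MP_N = (1/2)·2·N^(-1/2)·125^(2/3) = 25·N^(-1/2).
Profit maximization for a price taker requires P·MP_N = w: 10·25·N^(-1/2) = 50.
So N^(-1/2) = 0.2, which gives N = 25.

N* = 25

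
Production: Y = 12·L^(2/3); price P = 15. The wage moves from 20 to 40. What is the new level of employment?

L* = 27

From P·MP_L = w with MP_L = 8·L^(-1/3), the labor demand is L(w) = (120/w)^(3).
At w = 20: L = 216. At w = 40: L = 27.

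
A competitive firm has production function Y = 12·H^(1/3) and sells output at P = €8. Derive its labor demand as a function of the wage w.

H(w) = (32/w)^(3/2)

MP_H = (1/3)·12·H^(-2/3) = 4·H^(-2/3).
Setting P·MP_H = w: 32·H^(-2/3) = w.
Solving for H: H^(-2/3) = w/32, so H = (32/w)^(3/2).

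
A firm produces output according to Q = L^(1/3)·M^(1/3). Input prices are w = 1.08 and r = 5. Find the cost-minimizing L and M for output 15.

L* = 125, M* = 27

Cost minimization requires the marginal rate of technical substitution to equal the input-price ratio: MP_L/MP_M = w/r.
Here MP_L/MP_M = (1/3)·(M/L)/(1/3) = (M/L). Setting this equal to 1.08/5 = 0.216 gives M = 0.216L.
Substituting into Q = 15: L^(1/3)·(0.216L)^(1/3) = 15.
Solving, L = 125 and M = 27.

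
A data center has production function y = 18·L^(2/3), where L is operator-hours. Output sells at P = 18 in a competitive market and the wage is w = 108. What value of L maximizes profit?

L* = 8

MP_L = (2/3)·18·L^(-1/3) = 12·L^(-1/3).
Profit maximization for a price taker requires P·MP_L = w: 18·12·L^(-1/3) = 108.
So L^(-1/3) = 0.5, which gives L = 8.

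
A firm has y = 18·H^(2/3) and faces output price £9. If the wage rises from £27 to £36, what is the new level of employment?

From P·MP_H = w with MP_H = 12·H^(-1/3), the labor demand is H(w) = (108/w)^(3).
At w = 27: H = 64. At w = 36: H = 27.

H* = 27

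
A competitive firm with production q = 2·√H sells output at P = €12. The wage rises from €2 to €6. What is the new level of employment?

H* = 4

From P·MP_H = w with MP_H = H^(-1/2), the labor demand is H(w) = (12/w)^(2).
At w = 2: H = 36. At w = 6: H = 4.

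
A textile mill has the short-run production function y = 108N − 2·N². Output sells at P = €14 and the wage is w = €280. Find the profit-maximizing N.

N* = 22

The marginal product of N is MP_N = 108 − 4N.
A price-taking firm hires until the value of the marginal product equals the wage: P·MP_N = w, so 14·(108 − 4N) = 280.
Then 108 − 4N = 20, giving N = 22.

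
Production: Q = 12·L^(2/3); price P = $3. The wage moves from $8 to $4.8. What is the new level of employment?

L* = 125

From P·MP_L = w with MP_L = 8·L^(-1/3), the labor demand is L(w) = (24/w)^(3).
At w = 8: L = 27. At w = 4.8: L = 125.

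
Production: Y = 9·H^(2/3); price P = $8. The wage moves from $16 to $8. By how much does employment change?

ΔH = 189

From P·MP_H = w with MP_H = 6·H^(-1/3), the labor demand is H(w) = (48/w)^(3).
At w = 16: H = 27. At w = 8: H = 216.
ΔH = 216 − 27 = 189.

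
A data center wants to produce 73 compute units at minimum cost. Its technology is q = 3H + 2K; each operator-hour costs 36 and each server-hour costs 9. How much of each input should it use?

The inputs are perfect substitutes, so the firm uses whichever has the lower cost per unit of output.
Cost per unit of output via H is w/3 = 12; via K it is r/2 = 4.5. K is cheaper.
Producing q = 73 with K alone: H = 0, K = 36.5.

H* = 0, K* = 36.5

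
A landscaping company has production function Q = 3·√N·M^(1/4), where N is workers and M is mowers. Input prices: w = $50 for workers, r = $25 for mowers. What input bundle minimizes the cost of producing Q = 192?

N* = 256, M* = 256

Cost minimization requires the marginal rate of technical substitution to equal the input-price ratio: MP_N/MP_M = w/r.
Here MP_N/MP_M = (1/2)·(M/N)/(1/4) = 2·(M/N). Setting this equal to 50/25 = 2 gives M = N.
Substituting into Q = 192: 3·N^(1/2)·(N)^(1/4) = 192.
Solving, N = 256 and M = 256.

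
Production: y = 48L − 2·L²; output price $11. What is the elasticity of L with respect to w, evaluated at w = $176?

From P·MP_L = w with MP_L = 48 − 4L, labor demand is L(w) = (48 − w/11)/4.
dL/dw = −1/(44) = -1/44.
At w = 176, L = 8, so ε = (dL/dw)·(w/L) = (-1/44)·(176/8) = -0.5.

ε = -0.5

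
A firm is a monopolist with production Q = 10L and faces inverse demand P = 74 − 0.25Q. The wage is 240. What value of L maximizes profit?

Marginal revenue from the inverse demand is MR = 74 − 0.5Q.
The marginal product is MP_L = 10.
A monopolist hires until marginal revenue product equals the wage: MR·MP_L = w.
(74 − 5L)·10 = 240, so L = 10.

L* = 10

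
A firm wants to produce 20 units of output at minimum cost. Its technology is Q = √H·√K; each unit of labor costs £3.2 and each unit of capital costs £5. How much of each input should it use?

Cost minimization requires the marginal rate of technical substitution to equal the input-price ratio: MP_H/MP_K = w/r.
Here MP_H/MP_K = (1/2)·(K/H)/(1/2) = (K/H). Setting this equal to 3.2/5 = 0.64 gives K = 0.64H.
Substituting into Q = 20: H^(1/2)·(0.64H)^(1/2) = 20.
Solving, H = 25 and K = 16.

H* = 25, K* = 16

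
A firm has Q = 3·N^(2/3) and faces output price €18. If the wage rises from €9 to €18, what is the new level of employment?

N* = 8

From P·MP_N = w with MP_N = 2·N^(-1/3), the labor demand is N(w) = (36/w)^(3).
At w = 9: N = 64. At w = 18: N = 8.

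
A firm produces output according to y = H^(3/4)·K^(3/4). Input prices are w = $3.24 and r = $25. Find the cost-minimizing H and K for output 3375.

H* = 625, K* = 81

Cost minimization requires the marginal rate of technical substitution to equal the input-price ratio: MP_H/MP_K = w/r.
Here MP_H/MP_K = (3/4)·(K/H)/(3/4) = (K/H). Setting this equal to 3.24/25 = 0.1296 gives K = 0.1296H.
Substituting into y = 3375: H^(3/4)·(0.1296H)^(3/4) = 3375.
Solving, H = 625 and K = 81.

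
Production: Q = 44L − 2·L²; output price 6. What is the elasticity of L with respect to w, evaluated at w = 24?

From P·MP_L = w with MP_L = 44 − 4L, labor demand is L(w) = (44 − w/6)/4.
dL/dw = −1/(24) = -1/24.
At w = 24, L = 10, so ε = (dL/dw)·(w/L) = (-1/24)·(24/10) = -0.1.

ε = -0.1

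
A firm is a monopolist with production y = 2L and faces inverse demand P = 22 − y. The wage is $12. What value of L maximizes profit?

Marginal revenue from the inverse demand is MR = 22 − 2y.
The marginal product is MP_L = 2.
A monopolist hires until marginal revenue product equals the wage: MR·MP_L = w.
(22 − 4L)·2 = 12, so L = 4.

L* = 4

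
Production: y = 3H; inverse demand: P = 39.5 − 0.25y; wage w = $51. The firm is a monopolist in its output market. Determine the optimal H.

Marginal revenue from the inverse demand is MR = 39.5 − 0.5y.
The marginal product is MP_H = 3.
A monopolist hires until marginal revenue product equals the wage: MR·MP_H = w.
(39.5 − 1.5H)·3 = 51, so H = 15.

H* = 15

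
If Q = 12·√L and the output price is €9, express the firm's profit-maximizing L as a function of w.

MP_L = (1/2)·12·L^(-1/2) = 6·L^(-1/2).
Setting P·MP_L = w: 54·L^(-1/2) = w.
Solving for L: L^(-1/2) = w/54, so L = (54/w)^(2).

L(w) = 2916/w²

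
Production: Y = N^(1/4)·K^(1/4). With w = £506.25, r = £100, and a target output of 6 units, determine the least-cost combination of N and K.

Cost minimization requires the marginal rate of technical substitution to equal the input-price ratio: MP_N/MP_K = w/r.
Here MP_N/MP_K = (1/4)·(K/N)/(1/4) = (K/N). Setting this equal to 506.25/100 = 5.0625 gives K = 5.0625N.
Substituting into Y = 6: N^(1/4)·(5.0625N)^(1/4) = 6.
Solving, N = 16 and K = 81.

N* = 16, K* = 81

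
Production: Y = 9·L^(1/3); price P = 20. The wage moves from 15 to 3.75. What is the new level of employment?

L* = 64

From P·MP_L = w with MP_L = 3·L^(-2/3), the labor demand is L(w) = (60/w)^(3/2).
At w = 15: L = 8. At w = 3.75: L = 64.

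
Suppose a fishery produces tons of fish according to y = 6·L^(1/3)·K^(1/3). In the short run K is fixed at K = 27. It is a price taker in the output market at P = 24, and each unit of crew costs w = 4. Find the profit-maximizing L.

L* = 216

With K = 27, MP_L = (1/3)·6·L^(-2/3)·27^(1/3) = 6·L^(-2/3).
Profit maximization for a price taker requires P·MP_L = w: 24·6·L^(-2/3) = 4.
So L^(-2/3) = 1/36, which gives L = 216.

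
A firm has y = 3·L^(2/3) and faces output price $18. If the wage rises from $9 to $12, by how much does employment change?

From P·MP_L = w with MP_L = 2·L^(-1/3), the labor demand is L(w) = (36/w)^(3).
At w = 9: L = 64. At w = 12: L = 27.
ΔL = 27 − 64 = -37.

ΔL = -37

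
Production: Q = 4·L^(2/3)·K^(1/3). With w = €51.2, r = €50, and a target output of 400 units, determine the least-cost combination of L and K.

Cost minimization requires the marginal rate of technical substitution to equal the input-price ratio: MP_L/MP_K = w/r.
Here MP_L/MP_K = (2/3)·(K/L)/(1/3) = 2·(K/L). Setting this equal to 51.2/50 = 1.024 gives K = 0.512L.
Substituting into Q = 400: 4·L^(2/3)·(0.512L)^(1/3) = 400.
Solving, L = 125 and K = 64.

L* = 125, K* = 64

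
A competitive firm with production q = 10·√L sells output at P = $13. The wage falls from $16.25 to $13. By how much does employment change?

From P·MP_L = w with MP_L = 5·L^(-1/2), the labor demand is L(w) = (65/w)^(2).
At w = 16.25: L = 16. At w = 13: L = 25.
ΔL = 25 − 16 = 9.

ΔL = 9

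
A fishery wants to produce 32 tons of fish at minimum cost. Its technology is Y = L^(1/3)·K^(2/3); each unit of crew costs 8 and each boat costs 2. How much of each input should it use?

L* = 8, K* = 64

Cost minimization requires the marginal rate of technical substitution to equal the input-price ratio: MP_L/MP_K = w/r.
Here MP_L/MP_K = (1/3)·(K/L)/(2/3) = 0.5·(K/L). Setting this equal to 8/2 = 4 gives K = 8L.
Substituting into Y = 32: L^(1/3)·(8L)^(2/3) = 32.
Solving, L = 8 and K = 64.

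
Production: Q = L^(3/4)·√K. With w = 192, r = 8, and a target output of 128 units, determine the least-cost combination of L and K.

Cost minimization requires the marginal rate of technical substitution to equal the input-price ratio: MP_L/MP_K = w/r.
Here MP_L/MP_K = (3/4)·(K/L)/(1/2) = 1.5·(K/L). Setting this equal to 192/8 = 24 gives K = 16L.
Substituting into Q = 128: L^(3/4)·(16L)^(1/2) = 128.
Solving, L = 16 and K = 256.

L* = 16, K* = 256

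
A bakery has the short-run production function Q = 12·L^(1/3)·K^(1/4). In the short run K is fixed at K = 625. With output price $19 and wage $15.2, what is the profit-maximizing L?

L* = 125

With K = 625, MP_L = (1/3)·12·L^(-2/3)·625^(1/4) = 20·L^(-2/3).
Profit maximization for a price taker requires P·MP_L = w: 19·20·L^(-2/3) = 15.2.
So L^(-2/3) = 0.04, which gives L = 125.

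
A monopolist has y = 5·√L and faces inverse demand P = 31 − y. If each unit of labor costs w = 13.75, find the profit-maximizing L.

Marginal revenue from the inverse demand is MR = 31 − 2y.
The marginal product is MP_L = 2.5·L^(-1/2).
A monopolist hires until marginal revenue product equals the wage: MR·MP_L = w.
At L, y = 5·√L. Substituting and solving: (31 − 10·√L)·2.5·L^(-1/2) = 13.75 gives L = 4.

L* = 4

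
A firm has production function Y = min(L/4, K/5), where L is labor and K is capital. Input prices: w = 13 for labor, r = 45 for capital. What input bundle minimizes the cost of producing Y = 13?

L* = 52, K* = 65

With a fixed-proportions technology, the cost-minimizing bundle uses no slack in either input: L/4 = K/5 = Y.
So L = 4·13 = 52 and K = 5·13 = 65.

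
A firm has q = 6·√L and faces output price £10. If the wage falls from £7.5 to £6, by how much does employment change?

From P·MP_L = w with MP_L = 3·L^(-1/2), the labor demand is L(w) = (30/w)^(2).
At w = 7.5: L = 16. At w = 6: L = 25.
ΔL = 25 − 16 = 9.

ΔL = 9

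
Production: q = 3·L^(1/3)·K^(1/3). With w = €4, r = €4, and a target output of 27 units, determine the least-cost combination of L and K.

L* = 27, K* = 27

Cost minimization requires the marginal rate of technical substitution to equal the input-price ratio: MP_L/MP_K = w/r.
Here MP_L/MP_K = (1/3)·(K/L)/(1/3) = (K/L). Setting this equal to 4/4 = 1 gives K = L.
Substituting into q = 27: 3·L^(1/3)·(L)^(1/3) = 27.
Solving, L = 27 and K = 27.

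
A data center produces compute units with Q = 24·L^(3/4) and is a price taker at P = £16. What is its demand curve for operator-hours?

L(w) = (288/w)^(4)

MP_L = (3/4)·24·L^(-1/4) = 18·L^(-1/4).
Setting P·MP_L = w: 288·L^(-1/4) = w.
Solving for L: L^(-1/4) = w/288, so L = (288/w)^(4).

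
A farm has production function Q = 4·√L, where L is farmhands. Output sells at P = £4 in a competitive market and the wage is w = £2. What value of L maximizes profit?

MP_L = (1/2)·4·L^(-1/2) = 2·L^(-1/2).
Profit maximization for a price taker requires P·MP_L = w: 4·2·L^(-1/2) = 2.
So L^(-1/2) = 0.25, which gives L = 16.

L* = 16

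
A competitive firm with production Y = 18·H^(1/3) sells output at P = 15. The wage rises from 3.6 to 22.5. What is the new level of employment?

From P·MP_H = w with MP_H = 6·H^(-2/3), the labor demand is H(w) = (90/w)^(3/2).
At w = 3.6: H = 125. At w = 22.5: H = 8.

H* = 8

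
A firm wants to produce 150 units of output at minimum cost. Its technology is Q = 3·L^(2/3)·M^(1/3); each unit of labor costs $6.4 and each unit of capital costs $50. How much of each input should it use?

L* = 125, M* = 8

Cost minimization requires the marginal rate of technical substitution to equal the input-price ratio: MP_L/MP_M = w/r.
Here MP_L/MP_M = (2/3)·(M/L)/(1/3) = 2·(M/L). Setting this equal to 6.4/50 = 0.128 gives M = 0.064L.
Substituting into Q = 150: 3·L^(2/3)·(0.064L)^(1/3) = 150.
Solving, L = 125 and M = 8.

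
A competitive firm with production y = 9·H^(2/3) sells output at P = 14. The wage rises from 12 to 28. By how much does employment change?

From P·MP_H = w with MP_H = 6·H^(-1/3), the labor demand is H(w) = (84/w)^(3).
At w = 12: H = 343. At w = 28: H = 27.
ΔH = 27 − 343 = -316.

ΔH = -316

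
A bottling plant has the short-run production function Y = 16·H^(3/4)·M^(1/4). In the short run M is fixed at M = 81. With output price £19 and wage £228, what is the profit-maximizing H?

With M = 81, MP_H = (3/4)·16·H^(-1/4)·81^(1/4) = 36·H^(-1/4).
Profit maximization for a price taker requires P·MP_H = w: 19·36·H^(-1/4) = 228.
So H^(-1/4) = 1/3, which gives H = 81.

H* = 81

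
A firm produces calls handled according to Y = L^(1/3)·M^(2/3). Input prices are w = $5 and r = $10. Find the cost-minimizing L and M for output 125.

Cost minimization requires the marginal rate of technical substitution to equal the input-price ratio: MP_L/MP_M = w/r.
Here MP_L/MP_M = (1/3)·(M/L)/(2/3) = 0.5·(M/L). Setting this equal to 5/10 = 0.5 gives M = L.
Substituting into Y = 125: L^(1/3)·(L)^(2/3) = 125.
Solving, L = 125 and M = 125.

L* = 125, M* = 125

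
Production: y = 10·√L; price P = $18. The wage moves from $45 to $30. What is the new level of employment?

L* = 9

From P·MP_L = w with MP_L = 5·L^(-1/2), the labor demand is L(w) = (90/w)^(2).
At w = 45: L = 4. At w = 30: L = 9.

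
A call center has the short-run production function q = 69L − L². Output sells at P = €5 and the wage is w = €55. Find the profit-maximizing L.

L* = 29

The marginal product of L is MP_L = 69 − 2L.
A price-taking firm hires until the value of the marginal product equals the wage: P·MP_L = w, so 5·(69 − 2L) = 55.
Then 69 − 2L = 11, giving L = 29.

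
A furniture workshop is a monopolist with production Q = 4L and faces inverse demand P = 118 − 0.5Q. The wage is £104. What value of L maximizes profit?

Marginal revenue from the inverse demand is MR = 118 − Q.
The marginal product is MP_L = 4.
A monopolist hires until marginal revenue product equals the wage: MR·MP_L = w.
(118 − 4L)·4 = 104, so L = 23.

L* = 23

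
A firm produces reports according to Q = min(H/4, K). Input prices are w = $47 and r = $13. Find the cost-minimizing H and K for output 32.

H* = 128, K* = 32

With a fixed-proportions technology, the cost-minimizing bundle uses no slack in either input: H/4 = K = Q.
So H = 4·32 = 128 and K = 32.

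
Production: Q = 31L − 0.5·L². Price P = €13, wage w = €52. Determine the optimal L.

L* = 27

The marginal product of L is MP_L = 31 − L.
A price-taking firm hires until the value of the marginal product equals the wage: P·MP_L = w, so 13·(31 − L) = 52.
Then 31 − L = 4, giving L = 27.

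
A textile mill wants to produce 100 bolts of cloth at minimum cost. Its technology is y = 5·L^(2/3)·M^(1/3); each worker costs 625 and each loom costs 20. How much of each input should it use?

Cost minimization requires the marginal rate of technical substitution to equal the input-price ratio: MP_L/MP_M = w/r.
Here MP_L/MP_M = (2/3)·(M/L)/(1/3) = 2·(M/L). Setting this equal to 625/20 = 31.25 gives M = 15.625L.
Substituting into y = 100: 5·L^(2/3)·(15.625L)^(1/3) = 100.
Solving, L = 8 and M = 125.

L* = 8, M* = 125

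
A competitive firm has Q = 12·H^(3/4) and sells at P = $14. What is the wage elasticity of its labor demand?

ε = -4

MP_H = (3/4)·12·H^(-1/4), so P·MP_H = w gives 126·H^(-1/4) = w.
Solving, H(w) = (126/w)^(4). This is a constant-elasticity form: H ∝ w^(−4), so ε = −4.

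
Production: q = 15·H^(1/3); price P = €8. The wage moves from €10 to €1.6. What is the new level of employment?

H* = 125

From P·MP_H = w with MP_H = 5·H^(-2/3), the labor demand is H(w) = (40/w)^(3/2).
At w = 10: H = 8. At w = 1.6: H = 125.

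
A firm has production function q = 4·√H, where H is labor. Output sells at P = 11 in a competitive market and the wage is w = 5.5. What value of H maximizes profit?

H* = 16

MP_H = (1/2)·4·H^(-1/2) = 2·H^(-1/2).
Profit maximization for a price taker requires P·MP_H = w: 11·2·H^(-1/2) = 5.5.
So H^(-1/2) = 0.25, which gives H = 16.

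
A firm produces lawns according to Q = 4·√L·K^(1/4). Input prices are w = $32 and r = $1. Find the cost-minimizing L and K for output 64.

L* = 16, K* = 256

Cost minimization requires the marginal rate of technical substitution to equal the input-price ratio: MP_L/MP_K = w/r.
Here MP_L/MP_K = (1/2)·(K/L)/(1/4) = 2·(K/L). Setting this equal to 32/1 = 32 gives K = 16L.
Substituting into Q = 64: 4·L^(1/2)·(16L)^(1/4) = 64.
Solving, L = 16 and K = 256.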